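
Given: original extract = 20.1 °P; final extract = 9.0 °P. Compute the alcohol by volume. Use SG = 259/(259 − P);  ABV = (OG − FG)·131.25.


OG = 259/(259 − 20.1) = 1.0841
FG = 259/(259 − 9.0) = 1.0360
ABV = (1.0841 − 1.0360)·131.25

6.3178 % ABV


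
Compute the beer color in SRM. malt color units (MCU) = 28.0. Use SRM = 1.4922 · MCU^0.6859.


SRM = 1.4922 · 28.0^0.6859

14.6701 SRM


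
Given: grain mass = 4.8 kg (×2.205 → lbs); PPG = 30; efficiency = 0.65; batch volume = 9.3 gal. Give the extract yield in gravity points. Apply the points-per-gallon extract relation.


points = lbs × PPG × eff / vol
lbs = 4.8 × 2.205 = 10.5840
points = 10.5840 × 30 × 0.65 / 9.3

22.1923 points


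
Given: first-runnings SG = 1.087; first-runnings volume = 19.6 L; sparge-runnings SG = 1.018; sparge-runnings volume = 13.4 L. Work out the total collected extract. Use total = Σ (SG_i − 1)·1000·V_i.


first = (1.087 − 1)·1000·19.6 = 1705.2000
sparge = (1.018 − 1)·1000·13.4 = 241.2000
total = 1705.2000 + 241.2000

1946.4000 gravity·L


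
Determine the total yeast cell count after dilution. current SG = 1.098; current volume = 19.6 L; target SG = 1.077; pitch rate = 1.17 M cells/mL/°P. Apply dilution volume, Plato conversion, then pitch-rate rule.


V_w = V·((SG_c−1)/(SG_t−1)−1);  °P = 259 − 259/SG_t;  cells = rate·(V+V_w)·°P
V_w = 19.6·((1.098−1)/(1.077−1)−1) = 5.3455
V_final = 19.6 + 5.3455 = 24.9455
°P = 259 − 259/1.077 = 18.5172
cells = 1.17·24.9455·18.5172

540.4457 billion cells


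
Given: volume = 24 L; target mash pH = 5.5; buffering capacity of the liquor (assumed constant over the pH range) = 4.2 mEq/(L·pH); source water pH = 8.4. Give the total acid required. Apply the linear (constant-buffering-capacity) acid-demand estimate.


acid = buffering capacity · (pH_source − pH_target) · V
acid = 4.2 · (8.4 − 5.5) · 24

292.3200 mEq


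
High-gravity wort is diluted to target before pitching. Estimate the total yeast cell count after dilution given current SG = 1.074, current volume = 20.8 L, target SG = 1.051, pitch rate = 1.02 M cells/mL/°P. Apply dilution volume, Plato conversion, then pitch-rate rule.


V_w = V·((SG_c−1)/(SG_t−1)−1);  °P = 259 − 259/SG_t;  cells = rate·(V+V_w)·°P
V_w = 20.8·((1.074−1)/(1.051−1)−1) = 9.3804
V_final = 20.8 + 9.3804 = 30.1804
°P = 259 − 259/1.051 = 12.5680
cells = 1.02·30.1804·12.5680

386.8942 billion cells


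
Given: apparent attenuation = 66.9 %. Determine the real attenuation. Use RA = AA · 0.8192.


RA = 66.9 · 0.8192

54.8045 %


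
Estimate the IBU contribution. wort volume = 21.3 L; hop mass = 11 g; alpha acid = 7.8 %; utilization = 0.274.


IBU = (α/100)·mass·U·1000 / V
IBU = (7.8/100)·11·0.274·1000 / 21.3

11.0372 IBU


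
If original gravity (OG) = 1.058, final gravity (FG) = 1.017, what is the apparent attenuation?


AA = (OG − FG)/(OG − 1) · 100
AA = (1.058 − 1.017)/(1.058 − 1) · 100

70.6897 %


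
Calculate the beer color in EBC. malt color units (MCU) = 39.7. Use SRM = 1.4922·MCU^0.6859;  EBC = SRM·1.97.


SRM = 1.4922·39.7^0.6859 = 18.6396
EBC = 18.6396·1.97

36.7201 EBC


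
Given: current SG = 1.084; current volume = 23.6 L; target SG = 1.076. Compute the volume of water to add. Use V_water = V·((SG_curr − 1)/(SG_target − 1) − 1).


V_water = 23.6·((1.084 − 1)/(1.076 − 1) − 1)

2.4842 L


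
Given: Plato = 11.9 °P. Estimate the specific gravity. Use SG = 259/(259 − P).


SG = 259/(259 − 11.9)

1.0482


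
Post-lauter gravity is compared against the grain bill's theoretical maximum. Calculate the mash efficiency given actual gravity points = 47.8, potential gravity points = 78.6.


efficiency = actual / potential × 100
efficiency = 47.8 / 78.6 × 100

60.8142 %


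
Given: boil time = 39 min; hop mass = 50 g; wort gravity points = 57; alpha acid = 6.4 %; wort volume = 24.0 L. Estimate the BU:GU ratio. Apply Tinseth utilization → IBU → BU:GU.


U = 1.65·0.000125^(GP/1000)·(1−e^(−0.04t))/4.15;  IBU = (α/100)·m·U·1000/V;  BU:GU = IBU/GP
U = 1.65·0.000125^(57/1000)·(1−e^(−0.04·39))/4.15 = 0.1882
IBU = (6.4/100)·50·0.1882·1000/24.0 = 25.0871
BU:GU = 25.0871/57

0.4401


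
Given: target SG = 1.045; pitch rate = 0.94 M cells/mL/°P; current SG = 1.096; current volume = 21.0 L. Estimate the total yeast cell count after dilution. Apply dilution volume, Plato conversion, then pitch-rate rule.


V_w = V·((SG_c−1)/(SG_t−1)−1);  °P = 259 − 259/SG_t;  cells = rate·(V+V_w)·°P
V_w = 21.0·((1.096−1)/(1.045−1)−1) = 23.8000
V_final = 21.0 + 23.8000 = 44.8000
°P = 259 − 259/1.045 = 11.1531
cells = 0.94·44.8000·11.1531

469.6798 billion cells


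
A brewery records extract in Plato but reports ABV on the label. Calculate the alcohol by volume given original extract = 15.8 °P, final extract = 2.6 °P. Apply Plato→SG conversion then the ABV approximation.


SG = 259/(259 − P);  ABV = (OG − FG)·131.25
OG = 259/(259 − 15.8) = 1.0650
FG = 259/(259 − 2.6) = 1.0101
ABV = (1.0650 − 1.0101)·131.25

7.1960 % ABV


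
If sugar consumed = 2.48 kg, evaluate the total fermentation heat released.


Q = m_sugar · 590 kJ/kg
Q = 2.48 · 590

1463.2000 kJ


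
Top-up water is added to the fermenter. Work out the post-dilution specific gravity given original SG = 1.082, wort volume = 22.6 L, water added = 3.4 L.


SG_new = 1 + (SG_old − 1)·V_old/(V_old + V_water)
pts = (1.082 − 1)·1000·22.6/(22.6 + 3.4) = 71.2769
SG_new = 1 + 71.2769/1000

1.0713


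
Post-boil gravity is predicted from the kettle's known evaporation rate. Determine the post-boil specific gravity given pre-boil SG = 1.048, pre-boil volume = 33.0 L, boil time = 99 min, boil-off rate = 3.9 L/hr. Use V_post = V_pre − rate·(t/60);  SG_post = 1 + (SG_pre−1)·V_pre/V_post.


V_post = 33.0 − 3.9·(99/60) = 26.5650
SG_post = 1 + (1.048 − 1)·33.0/26.5650

1.0596


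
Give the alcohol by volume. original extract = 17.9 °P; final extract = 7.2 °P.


SG = 259/(259 − P);  ABV = (OG − FG)·131.25
OG = 259/(259 − 17.9) = 1.0742
FG = 259/(259 − 7.2) = 1.0286
ABV = (1.0742 − 1.0286)·131.25

5.9914 % ABV


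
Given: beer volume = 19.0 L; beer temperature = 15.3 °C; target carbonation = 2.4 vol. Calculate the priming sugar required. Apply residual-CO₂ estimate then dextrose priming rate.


residual = 14.695·(0.01821 + 0.09011·e^(−0.04·T));  sugar = (target − residual)·4.0·V
residual = 14.695·(0.01821 + 0.09011·e^(−0.04·15.3)) = 0.9856
sugar = (2.4 − 0.9856)·4.0·19.0

107.4909 g


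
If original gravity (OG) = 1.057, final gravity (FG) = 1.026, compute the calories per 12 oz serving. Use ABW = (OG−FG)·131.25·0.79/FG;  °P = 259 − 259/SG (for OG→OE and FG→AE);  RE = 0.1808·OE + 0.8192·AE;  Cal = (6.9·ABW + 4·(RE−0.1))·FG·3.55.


ABW = (1.057 − 1.026)·131.25·0.79/1.026 = 3.1329
OE = 259 − 259/1.057 = 13.9669 °P
AE = 259 − 259/1.026 = 6.5634 °P
RE = 0.1808·13.9669 + 0.8192·6.5634 = 7.9019 °P
Cal = (6.9·3.1329 + 4·(7.9019−0.1))·1.026·3.55

192.4022 kcal


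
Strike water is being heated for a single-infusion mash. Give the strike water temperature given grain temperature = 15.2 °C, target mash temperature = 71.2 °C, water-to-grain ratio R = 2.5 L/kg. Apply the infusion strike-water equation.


T_strike = (0.41/R)·(T_mash − T_grain) + T_mash
T_strike = (0.41/2.5)·(71.2 − 15.2) + 71.2

80.3840 °C


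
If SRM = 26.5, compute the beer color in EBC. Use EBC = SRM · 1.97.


EBC = 26.5 · 1.97

52.2050 EBC


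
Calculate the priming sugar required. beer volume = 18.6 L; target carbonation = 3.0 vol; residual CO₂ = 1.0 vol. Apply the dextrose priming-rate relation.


sugar = (target − residual)·4.0·V
sugar = (3.0 − 1.0)·4.0·18.6

148.8000 g


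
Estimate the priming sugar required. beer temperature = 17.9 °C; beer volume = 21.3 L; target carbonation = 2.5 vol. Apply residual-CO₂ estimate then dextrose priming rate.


residual = 14.695·(0.01821 + 0.09011·e^(−0.04·T));  sugar = (target − residual)·4.0·V
residual = 14.695·(0.01821 + 0.09011·e^(−0.04·17.9)) = 0.9147
sugar = (2.5 − 0.9147)·4.0·21.3

135.0658 g


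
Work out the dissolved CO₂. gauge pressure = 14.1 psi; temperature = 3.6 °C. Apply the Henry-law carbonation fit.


vols = (P + 14.695)·(0.01821 + 0.09011·e^(−0.04·T))
vols = (14.1 + 14.695)·(0.01821 + 0.09011·e^(−0.04·3.6))

2.7711 volumes


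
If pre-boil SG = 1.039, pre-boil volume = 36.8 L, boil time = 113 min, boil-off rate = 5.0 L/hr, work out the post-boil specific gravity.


V_post = V_pre − rate·(t/60);  SG_post = 1 + (SG_pre−1)·V_pre/V_post
V_post = 36.8 − 5.0·(113/60) = 27.3833
SG_post = 1 + (1.039 − 1)·36.8/27.3833

1.0524


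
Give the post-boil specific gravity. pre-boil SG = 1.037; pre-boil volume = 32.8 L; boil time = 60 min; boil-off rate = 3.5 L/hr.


V_post = V_pre − rate·(t/60);  SG_post = 1 + (SG_pre−1)·V_pre/V_post
V_post = 32.8 − 3.5·(60/60) = 29.3000
SG_post = 1 + (1.037 − 1)·32.8/29.3000

1.0414


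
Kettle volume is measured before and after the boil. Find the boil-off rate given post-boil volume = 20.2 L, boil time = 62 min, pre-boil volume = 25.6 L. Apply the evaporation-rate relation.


rate = (V_pre − V_post) / (t_min/60)
rate = (25.6 − 20.2) / (62/60)

5.2258 L/hr


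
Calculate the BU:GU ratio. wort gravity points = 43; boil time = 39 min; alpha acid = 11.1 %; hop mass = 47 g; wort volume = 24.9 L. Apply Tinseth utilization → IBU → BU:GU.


U = 1.65·0.000125^(GP/1000)·(1−e^(−0.04t))/4.15;  IBU = (α/100)·m·U·1000/V;  BU:GU = IBU/GP
U = 1.65·0.000125^(43/1000)·(1−e^(−0.04·39))/4.15 = 0.2134
IBU = (11.1/100)·47·0.2134·1000/24.9 = 44.7071
BU:GU = 44.7071/43

1.0397


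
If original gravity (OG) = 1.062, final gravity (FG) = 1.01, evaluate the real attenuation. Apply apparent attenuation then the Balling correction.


AA = (OG−FG)/(OG−1)·100;  RA = AA·0.8192
AA = (1.062 − 1.01)/(1.062 − 1)·100 = 83.8710
RA = 83.8710·0.8192

68.7071 %


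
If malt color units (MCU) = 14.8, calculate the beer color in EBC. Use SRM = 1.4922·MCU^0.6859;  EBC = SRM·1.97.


SRM = 1.4922·14.8^0.6859 = 9.4735
EBC = 9.4735·1.97

18.6628 EBC


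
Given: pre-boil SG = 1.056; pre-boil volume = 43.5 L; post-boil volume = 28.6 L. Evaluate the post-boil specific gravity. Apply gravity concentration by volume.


SG_post = 1 + (SG_pre − 1)·V_pre/V_post
pts_pre = (1.056 − 1)·1000 = 56.0000
pts_post = 56.0000·43.5/28.6 = 85.1748
SG_post = 1 + 85.1748/1000

1.0852


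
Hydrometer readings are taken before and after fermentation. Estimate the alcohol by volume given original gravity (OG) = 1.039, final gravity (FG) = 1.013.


ABV = (OG − FG) · 131.25
ABV = (1.039 − 1.013) · 131.25

3.4125 % ABV


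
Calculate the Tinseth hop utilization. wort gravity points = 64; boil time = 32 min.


U = 1.65·0.000125^(GP/1000) · (1 − e^(−0.04·t))/4.15
bigness = 1.65·0.000125^(64/1000) = 0.9283
boil_factor = (1 − e^(−0.04·32))/4.15 = 0.1740
U = 0.9283 · 0.1740

0.1615


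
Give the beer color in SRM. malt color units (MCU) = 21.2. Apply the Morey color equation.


SRM = 1.4922 · MCU^0.6859
SRM = 1.4922 · 21.2^0.6859

12.1216 SRM


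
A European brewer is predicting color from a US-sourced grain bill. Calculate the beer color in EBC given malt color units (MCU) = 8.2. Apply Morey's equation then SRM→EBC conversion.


SRM = 1.4922·MCU^0.6859;  EBC = SRM·1.97
SRM = 1.4922·8.2^0.6859 = 6.3185
EBC = 6.3185·1.97

12.4474 EBC


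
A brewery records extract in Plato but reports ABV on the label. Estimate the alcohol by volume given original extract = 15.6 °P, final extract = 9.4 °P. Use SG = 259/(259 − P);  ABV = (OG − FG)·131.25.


OG = 259/(259 − 15.6) = 1.0641
FG = 259/(259 − 9.4) = 1.0377
ABV = (1.0641 − 1.0377)·131.25

3.4692 % ABV


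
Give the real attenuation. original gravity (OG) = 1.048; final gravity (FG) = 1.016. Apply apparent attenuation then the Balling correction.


AA = (OG−FG)/(OG−1)·100;  RA = AA·0.8192
AA = (1.048 − 1.016)/(1.048 − 1)·100 = 66.6667
RA = 66.6667·0.8192

54.6133 %


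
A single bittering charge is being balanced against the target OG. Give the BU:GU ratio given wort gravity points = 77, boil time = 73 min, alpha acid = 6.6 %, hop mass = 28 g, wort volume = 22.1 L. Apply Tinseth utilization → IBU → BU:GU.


U = 1.65·0.000125^(GP/1000)·(1−e^(−0.04t))/4.15;  IBU = (α/100)·m·U·1000/V;  BU:GU = IBU/GP
U = 1.65·0.000125^(77/1000)·(1−e^(−0.04·73))/4.15 = 0.1883
IBU = (6.6/100)·28·0.1883·1000/22.1 = 15.7445
BU:GU = 15.7445/77

0.2045


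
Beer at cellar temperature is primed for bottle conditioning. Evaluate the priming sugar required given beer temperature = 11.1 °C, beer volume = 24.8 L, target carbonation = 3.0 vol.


residual = 14.695·(0.01821 + 0.09011·e^(−0.04·T));  sugar = (target − residual)·4.0·V
residual = 14.695·(0.01821 + 0.09011·e^(−0.04·11.1)) = 1.1170
sugar = (3.0 − 1.1170)·4.0·24.8

186.7933 g


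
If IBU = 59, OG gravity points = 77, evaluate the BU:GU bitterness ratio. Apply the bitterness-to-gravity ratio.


BU:GU = IBU / OG_points
BU:GU = 59 / 77

0.7662


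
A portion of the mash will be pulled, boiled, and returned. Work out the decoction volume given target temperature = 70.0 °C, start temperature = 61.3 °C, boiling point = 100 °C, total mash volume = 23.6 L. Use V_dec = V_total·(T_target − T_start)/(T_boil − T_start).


V_dec = 23.6·(70.0 − 61.3)/(100 − 61.3)

5.3054 L


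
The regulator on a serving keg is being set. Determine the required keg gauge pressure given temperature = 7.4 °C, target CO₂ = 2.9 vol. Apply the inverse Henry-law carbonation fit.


psi = vols/(0.01821 + 0.09011·e^(−0.04·T)) − 14.695
psi = 2.9/(0.01821 + 0.09011·e^(−0.04·7.4)) − 14.695

19.3295 psi


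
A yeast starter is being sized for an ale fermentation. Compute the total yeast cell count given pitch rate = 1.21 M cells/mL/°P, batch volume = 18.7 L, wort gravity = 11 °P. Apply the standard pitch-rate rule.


cells (billions) = rate · V_L · °P
cells = 1.21 · 18.7 · 11

248.8970 billion cells


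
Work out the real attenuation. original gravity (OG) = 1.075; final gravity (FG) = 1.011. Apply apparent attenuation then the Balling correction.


AA = (OG−FG)/(OG−1)·100;  RA = AA·0.8192
AA = (1.075 − 1.011)/(1.075 − 1)·100 = 85.3333
RA = 85.3333·0.8192

69.9051 %


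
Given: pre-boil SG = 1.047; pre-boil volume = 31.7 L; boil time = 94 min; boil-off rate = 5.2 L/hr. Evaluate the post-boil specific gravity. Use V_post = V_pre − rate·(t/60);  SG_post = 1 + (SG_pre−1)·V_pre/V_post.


V_post = 31.7 − 5.2·(94/60) = 23.5533
SG_post = 1 + (1.047 − 1)·31.7/23.5533

1.0633


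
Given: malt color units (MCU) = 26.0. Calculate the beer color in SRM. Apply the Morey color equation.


SRM = 1.4922 · MCU^0.6859
SRM = 1.4922 · 26.0^0.6859

13.9430 SRM


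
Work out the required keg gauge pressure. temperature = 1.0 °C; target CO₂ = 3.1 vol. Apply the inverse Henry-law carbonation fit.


psi = vols/(0.01821 + 0.09011·e^(−0.04·T)) − 14.695
psi = 3.1/(0.01821 + 0.09011·e^(−0.04·1.0)) − 14.695

14.8889 psi


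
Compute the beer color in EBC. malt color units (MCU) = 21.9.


SRM = 1.4922·MCU^0.6859;  EBC = SRM·1.97
SRM = 1.4922·21.9^0.6859 = 12.3947
EBC = 12.3947·1.97

24.4177 EBC


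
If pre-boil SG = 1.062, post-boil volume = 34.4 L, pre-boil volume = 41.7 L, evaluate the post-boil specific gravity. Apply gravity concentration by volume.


SG_post = 1 + (SG_pre − 1)·V_pre/V_post
pts_pre = (1.062 − 1)·1000 = 62.0000
pts_post = 62.0000·41.7/34.4 = 75.1570
SG_post = 1 + 75.1570/1000

1.0752


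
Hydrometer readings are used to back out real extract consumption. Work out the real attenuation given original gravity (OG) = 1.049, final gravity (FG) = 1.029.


AA = (OG−FG)/(OG−1)·100;  RA = AA·0.8192
AA = (1.049 − 1.029)/(1.049 − 1)·100 = 40.8163
RA = 40.8163·0.8192

33.4367 %


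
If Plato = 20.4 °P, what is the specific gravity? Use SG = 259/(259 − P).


SG = 259/(259 − 20.4)

1.0855


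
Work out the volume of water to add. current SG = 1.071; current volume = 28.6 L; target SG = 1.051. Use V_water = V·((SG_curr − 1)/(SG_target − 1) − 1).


V_water = 28.6·((1.071 − 1)/(1.051 − 1) − 1)

11.2157 L


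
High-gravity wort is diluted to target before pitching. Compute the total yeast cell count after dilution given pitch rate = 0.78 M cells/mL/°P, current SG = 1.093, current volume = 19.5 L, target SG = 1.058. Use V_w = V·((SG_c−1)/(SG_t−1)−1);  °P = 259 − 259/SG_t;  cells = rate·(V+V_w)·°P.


V_w = 19.5·((1.093−1)/(1.058−1)−1) = 11.7672
V_final = 19.5 + 11.7672 = 31.2672
°P = 259 − 259/1.058 = 14.1985
cells = 0.78·31.2672·14.1985

346.2791 billion cells


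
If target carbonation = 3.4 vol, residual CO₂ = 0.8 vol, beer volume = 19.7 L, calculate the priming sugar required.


sugar = (target − residual)·4.0·V
sugar = (3.4 − 0.8)·4.0·19.7

204.8800 g


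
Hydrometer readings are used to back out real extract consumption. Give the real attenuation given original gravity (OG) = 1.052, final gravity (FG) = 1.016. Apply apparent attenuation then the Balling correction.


AA = (OG−FG)/(OG−1)·100;  RA = AA·0.8192
AA = (1.052 − 1.016)/(1.052 − 1)·100 = 69.2308
RA = 69.2308·0.8192

56.7138 %


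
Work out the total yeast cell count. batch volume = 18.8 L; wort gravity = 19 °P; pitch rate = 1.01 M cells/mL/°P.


cells (billions) = rate · V_L · °P
cells = 1.01 · 18.8 · 19

360.7720 billion cells


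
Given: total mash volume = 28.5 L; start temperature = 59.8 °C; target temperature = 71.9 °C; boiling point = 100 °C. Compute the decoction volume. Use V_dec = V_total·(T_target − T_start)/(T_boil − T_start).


V_dec = 28.5·(71.9 − 59.8)/(100 − 59.8)

8.5784 L


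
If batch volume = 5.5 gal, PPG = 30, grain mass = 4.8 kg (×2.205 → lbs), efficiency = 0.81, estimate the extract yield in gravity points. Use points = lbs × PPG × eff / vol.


lbs = 4.8 × 2.205 = 10.5840
points = 10.5840 × 30 × 0.81 / 5.5

46.7620 points


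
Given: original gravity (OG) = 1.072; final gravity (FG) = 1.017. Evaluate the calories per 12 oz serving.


ABW = (OG−FG)·131.25·0.79/FG;  °P = 259 − 259/SG (for OG→OE and FG→AE);  RE = 0.1808·OE + 0.8192·AE;  Cal = (6.9·ABW + 4·(RE−0.1))·FG·3.55
ABW = (1.072 − 1.017)·131.25·0.79/1.017 = 5.6075
OE = 259 − 259/1.072 = 17.3955 °P
AE = 259 − 259/1.017 = 4.3294 °P
RE = 0.1808·17.3955 + 0.8192·4.3294 = 6.6918 °P
Cal = (6.9·5.6075 + 4·(6.6918−0.1))·1.017·3.55

234.8846 kcal


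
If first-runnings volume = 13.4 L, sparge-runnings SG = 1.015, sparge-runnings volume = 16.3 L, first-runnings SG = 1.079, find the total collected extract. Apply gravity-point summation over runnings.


total = Σ (SG_i − 1)·1000·V_i
first = (1.079 − 1)·1000·13.4 = 1058.6000
sparge = (1.015 − 1)·1000·16.3 = 244.5000
total = 1058.6000 + 244.5000

1303.1000 gravity·L


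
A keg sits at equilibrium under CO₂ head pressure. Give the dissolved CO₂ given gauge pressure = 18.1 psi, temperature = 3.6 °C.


vols = (P + 14.695)·(0.01821 + 0.09011·e^(−0.04·T))
vols = (18.1 + 14.695)·(0.01821 + 0.09011·e^(−0.04·3.6))

3.1560 volumes


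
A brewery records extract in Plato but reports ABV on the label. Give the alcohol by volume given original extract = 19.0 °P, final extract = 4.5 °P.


SG = 259/(259 − P);  ABV = (OG − FG)·131.25
OG = 259/(259 − 19.0) = 1.0792
FG = 259/(259 − 4.5) = 1.0177
ABV = (1.0792 − 1.0177)·131.25

8.0699 % ABV


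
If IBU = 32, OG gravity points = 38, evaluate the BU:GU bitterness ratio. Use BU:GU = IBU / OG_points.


BU:GU = 32 / 38

0.8421


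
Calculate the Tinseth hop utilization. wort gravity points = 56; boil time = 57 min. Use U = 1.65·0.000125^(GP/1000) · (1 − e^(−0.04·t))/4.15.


bigness = 1.65·0.000125^(56/1000) = 0.9975
boil_factor = (1 − e^(−0.04·57))/4.15 = 0.2163
U = 0.9975 · 0.2163

0.2158


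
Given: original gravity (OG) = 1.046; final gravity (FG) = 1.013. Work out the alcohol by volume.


ABV = (OG − FG) · 131.25
ABV = (1.046 − 1.013) · 131.25

4.3313 % ABV


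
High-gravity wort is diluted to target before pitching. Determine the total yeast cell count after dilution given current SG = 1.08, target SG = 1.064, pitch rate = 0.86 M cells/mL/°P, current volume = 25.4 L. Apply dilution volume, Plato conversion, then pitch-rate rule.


V_w = V·((SG_c−1)/(SG_t−1)−1);  °P = 259 − 259/SG_t;  cells = rate·(V+V_w)·°P
V_w = 25.4·((1.08−1)/(1.064−1)−1) = 6.3500
V_final = 25.4 + 6.3500 = 31.7500
°P = 259 − 259/1.064 = 15.5789
cells = 0.86·31.7500·15.5789

425.3832 billion cells


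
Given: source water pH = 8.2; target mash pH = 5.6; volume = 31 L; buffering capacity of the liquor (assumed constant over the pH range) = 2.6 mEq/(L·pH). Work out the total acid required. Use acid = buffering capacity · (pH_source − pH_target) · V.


acid = 2.6 · (8.2 − 5.6) · 31

209.5600 mEq


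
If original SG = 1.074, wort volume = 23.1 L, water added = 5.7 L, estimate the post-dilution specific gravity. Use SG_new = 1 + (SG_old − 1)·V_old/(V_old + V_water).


pts = (1.074 − 1)·1000·23.1/(23.1 + 5.7) = 59.3542
SG_new = 1 + 59.3542/1000

1.0594


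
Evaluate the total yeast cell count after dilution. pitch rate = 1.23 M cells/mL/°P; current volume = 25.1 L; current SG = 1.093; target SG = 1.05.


V_w = V·((SG_c−1)/(SG_t−1)−1);  °P = 259 − 259/SG_t;  cells = rate·(V+V_w)·°P
V_w = 25.1·((1.093−1)/(1.05−1)−1) = 21.5860
V_final = 25.1 + 21.5860 = 46.6860
°P = 259 − 259/1.05 = 12.3333
cells = 1.23·46.6860·12.3333

708.2266 billion cells


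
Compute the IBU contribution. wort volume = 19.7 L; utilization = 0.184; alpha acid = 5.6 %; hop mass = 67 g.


IBU = (α/100)·mass·U·1000 / V
IBU = (5.6/100)·67·0.184·1000 / 19.7

35.0441 IBU


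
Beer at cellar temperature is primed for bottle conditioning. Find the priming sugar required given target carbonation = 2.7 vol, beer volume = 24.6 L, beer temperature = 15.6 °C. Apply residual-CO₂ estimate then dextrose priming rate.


residual = 14.695·(0.01821 + 0.09011·e^(−0.04·T));  sugar = (target − residual)·4.0·V
residual = 14.695·(0.01821 + 0.09011·e^(−0.04·15.6)) = 0.9771
sugar = (2.7 − 0.9771)·4.0·24.6

169.5353 g


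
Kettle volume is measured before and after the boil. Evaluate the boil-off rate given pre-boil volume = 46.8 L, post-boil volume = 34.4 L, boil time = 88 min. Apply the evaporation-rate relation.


rate = (V_pre − V_post) / (t_min/60)
rate = (46.8 − 34.4) / (88/60)

8.4545 L/hr


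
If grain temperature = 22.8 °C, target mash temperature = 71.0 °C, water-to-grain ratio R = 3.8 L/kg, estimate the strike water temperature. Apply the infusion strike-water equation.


T_strike = (0.41/R)·(T_mash − T_grain) + T_mash
T_strike = (0.41/3.8)·(71.0 − 22.8) + 71.0

76.2005 °C


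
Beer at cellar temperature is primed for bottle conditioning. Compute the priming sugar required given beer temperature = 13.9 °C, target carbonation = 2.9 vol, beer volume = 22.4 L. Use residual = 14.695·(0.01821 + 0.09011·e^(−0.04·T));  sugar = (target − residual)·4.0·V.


residual = 14.695·(0.01821 + 0.09011·e^(−0.04·13.9)) = 1.0270
sugar = (2.9 − 1.0270)·4.0·22.4

167.8205 g


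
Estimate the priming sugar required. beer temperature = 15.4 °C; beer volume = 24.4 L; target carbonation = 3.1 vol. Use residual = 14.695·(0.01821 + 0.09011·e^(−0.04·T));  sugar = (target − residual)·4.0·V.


residual = 14.695·(0.01821 + 0.09011·e^(−0.04·15.4)) = 0.9828
sugar = (3.1 − 0.9828)·4.0·24.4

206.6408 g


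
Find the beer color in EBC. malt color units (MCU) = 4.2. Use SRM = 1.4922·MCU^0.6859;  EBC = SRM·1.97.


SRM = 1.4922·4.2^0.6859 = 3.9931
EBC = 3.9931·1.97

7.8665 EBC


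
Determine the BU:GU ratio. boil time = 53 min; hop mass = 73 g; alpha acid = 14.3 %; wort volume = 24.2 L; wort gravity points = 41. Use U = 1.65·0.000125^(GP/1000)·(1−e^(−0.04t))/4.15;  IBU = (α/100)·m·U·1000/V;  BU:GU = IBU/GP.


U = 1.65·0.000125^(41/1000)·(1−e^(−0.04·53))/4.15 = 0.2420
IBU = (14.3/100)·73·0.2420·1000/24.2 = 104.4046
BU:GU = 104.4046/41

2.5465


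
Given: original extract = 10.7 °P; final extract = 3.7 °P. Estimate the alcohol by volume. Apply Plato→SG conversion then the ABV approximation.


SG = 259/(259 − P);  ABV = (OG − FG)·131.25
OG = 259/(259 − 10.7) = 1.0431
FG = 259/(259 − 3.7) = 1.0145
ABV = (1.0431 − 1.0145)·131.25

3.7538 % ABV


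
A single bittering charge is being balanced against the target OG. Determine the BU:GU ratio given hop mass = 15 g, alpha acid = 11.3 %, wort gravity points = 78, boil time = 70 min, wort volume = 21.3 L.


U = 1.65·0.000125^(GP/1000)·(1−e^(−0.04t))/4.15;  IBU = (α/100)·m·U·1000/V;  BU:GU = IBU/GP
U = 1.65·0.000125^(78/1000)·(1−e^(−0.04·70))/4.15 = 0.1852
IBU = (11.3/100)·15·0.1852·1000/21.3 = 14.7414
BU:GU = 14.7414/78

0.1890


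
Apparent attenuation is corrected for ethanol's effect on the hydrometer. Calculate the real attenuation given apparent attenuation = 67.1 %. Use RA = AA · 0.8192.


RA = 67.1 · 0.8192

54.9683 %


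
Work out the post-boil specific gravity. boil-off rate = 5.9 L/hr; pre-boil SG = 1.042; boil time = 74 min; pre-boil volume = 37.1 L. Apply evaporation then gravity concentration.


V_post = V_pre − rate·(t/60);  SG_post = 1 + (SG_pre−1)·V_pre/V_post
V_post = 37.1 − 5.9·(74/60) = 29.8233
SG_post = 1 + (1.042 − 1)·37.1/29.8233

1.0522


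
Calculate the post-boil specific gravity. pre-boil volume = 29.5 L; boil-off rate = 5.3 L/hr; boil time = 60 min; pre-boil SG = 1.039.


V_post = V_pre − rate·(t/60);  SG_post = 1 + (SG_pre−1)·V_pre/V_post
V_post = 29.5 − 5.3·(60/60) = 24.2000
SG_post = 1 + (1.039 − 1)·29.5/24.2000

1.0475


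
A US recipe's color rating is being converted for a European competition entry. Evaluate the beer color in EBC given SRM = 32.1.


EBC = SRM · 1.97
EBC = 32.1 · 1.97

63.2370 EBC


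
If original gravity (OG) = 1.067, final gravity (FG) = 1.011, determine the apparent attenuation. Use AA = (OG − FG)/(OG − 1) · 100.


AA = (1.067 − 1.011)/(1.067 − 1) · 100

83.5821 %


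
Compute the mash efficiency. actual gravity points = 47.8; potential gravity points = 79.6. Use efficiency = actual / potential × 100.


efficiency = 47.8 / 79.6 × 100

60.0503 %


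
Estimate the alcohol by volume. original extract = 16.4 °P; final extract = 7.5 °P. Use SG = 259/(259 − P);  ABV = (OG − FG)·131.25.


OG = 259/(259 − 16.4) = 1.0676
FG = 259/(259 − 7.5) = 1.0298
ABV = (1.0676 − 1.0298)·131.25

4.9586 % ABV


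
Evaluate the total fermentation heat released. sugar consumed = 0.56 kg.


Q = m_sugar · 590 kJ/kg
Q = 0.56 · 590

330.4000 kJ


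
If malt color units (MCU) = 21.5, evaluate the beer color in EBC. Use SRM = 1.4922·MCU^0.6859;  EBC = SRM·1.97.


SRM = 1.4922·21.5^0.6859 = 12.2390
EBC = 12.2390·1.97

24.1109 EBC


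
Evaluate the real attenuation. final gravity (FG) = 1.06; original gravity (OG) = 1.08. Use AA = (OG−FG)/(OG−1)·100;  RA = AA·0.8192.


AA = (1.08 − 1.06)/(1.08 − 1)·100 = 25.0000
RA = 25.0000·0.8192

20.4800 %


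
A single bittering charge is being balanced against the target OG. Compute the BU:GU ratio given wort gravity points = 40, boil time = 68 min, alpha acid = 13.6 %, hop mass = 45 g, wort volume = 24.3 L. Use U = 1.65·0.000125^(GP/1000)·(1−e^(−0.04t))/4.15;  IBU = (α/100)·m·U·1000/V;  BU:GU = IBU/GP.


U = 1.65·0.000125^(40/1000)·(1−e^(−0.04·68))/4.15 = 0.2592
IBU = (13.6/100)·45·0.2592·1000/24.3 = 65.2924
BU:GU = 65.2924/40

1.6323


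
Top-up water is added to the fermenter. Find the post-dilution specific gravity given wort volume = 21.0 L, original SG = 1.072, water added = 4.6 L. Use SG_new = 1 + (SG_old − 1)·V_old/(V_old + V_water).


pts = (1.072 − 1)·1000·21.0/(21.0 + 4.6) = 59.0625
SG_new = 1 + 59.0625/1000

1.0591


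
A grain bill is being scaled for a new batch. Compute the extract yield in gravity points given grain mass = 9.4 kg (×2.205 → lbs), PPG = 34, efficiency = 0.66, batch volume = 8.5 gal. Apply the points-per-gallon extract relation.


points = lbs × PPG × eff / vol
lbs = 9.4 × 2.205 = 20.7270
points = 20.7270 × 34 × 0.66 / 8.5

54.7193 points


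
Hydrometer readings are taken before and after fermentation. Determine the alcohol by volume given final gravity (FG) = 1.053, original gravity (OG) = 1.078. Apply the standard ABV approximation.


ABV = (OG − FG) · 131.25
ABV = (1.078 − 1.053) · 131.25

3.2813 % ABV


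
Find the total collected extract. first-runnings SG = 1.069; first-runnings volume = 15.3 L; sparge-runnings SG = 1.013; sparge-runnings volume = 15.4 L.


total = Σ (SG_i − 1)·1000·V_i
first = (1.069 − 1)·1000·15.3 = 1055.7000
sparge = (1.013 − 1)·1000·15.4 = 200.2000
total = 1055.7000 + 200.2000

1255.9000 gravity·L


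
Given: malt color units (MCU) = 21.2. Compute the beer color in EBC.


SRM = 1.4922·MCU^0.6859;  EBC = SRM·1.97
SRM = 1.4922·21.2^0.6859 = 12.1216
EBC = 12.1216·1.97

23.8796 EBC


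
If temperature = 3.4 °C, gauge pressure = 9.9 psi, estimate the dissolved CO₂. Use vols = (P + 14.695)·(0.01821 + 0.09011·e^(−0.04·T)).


vols = (9.9 + 14.695)·(0.01821 + 0.09011·e^(−0.04·3.4))

2.3823 volumes


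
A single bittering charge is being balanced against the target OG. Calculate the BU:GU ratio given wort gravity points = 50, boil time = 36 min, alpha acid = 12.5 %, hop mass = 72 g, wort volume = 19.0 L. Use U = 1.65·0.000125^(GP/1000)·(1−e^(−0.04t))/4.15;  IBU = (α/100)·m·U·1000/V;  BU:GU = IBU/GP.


U = 1.65·0.000125^(50/1000)·(1−e^(−0.04·36))/4.15 = 0.1936
IBU = (12.5/100)·72·0.1936·1000/19.0 = 91.6929
BU:GU = 91.6929/50

1.8339


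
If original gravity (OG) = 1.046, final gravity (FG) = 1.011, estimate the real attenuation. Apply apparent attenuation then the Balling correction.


AA = (OG−FG)/(OG−1)·100;  RA = AA·0.8192
AA = (1.046 − 1.011)/(1.046 − 1)·100 = 76.0870
RA = 76.0870·0.8192

62.3304 %


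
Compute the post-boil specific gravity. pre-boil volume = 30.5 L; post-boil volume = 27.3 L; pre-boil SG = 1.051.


SG_post = 1 + (SG_pre − 1)·V_pre/V_post
pts_pre = (1.051 − 1)·1000 = 51.0000
pts_post = 51.0000·30.5/27.3 = 56.9780
SG_post = 1 + 56.9780/1000

1.0570


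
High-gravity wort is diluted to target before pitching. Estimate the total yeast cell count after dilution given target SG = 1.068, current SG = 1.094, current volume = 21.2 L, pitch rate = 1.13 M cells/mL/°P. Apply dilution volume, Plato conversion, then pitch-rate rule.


V_w = V·((SG_c−1)/(SG_t−1)−1);  °P = 259 − 259/SG_t;  cells = rate·(V+V_w)·°P
V_w = 21.2·((1.094−1)/(1.068−1)−1) = 8.1059
V_final = 21.2 + 8.1059 = 29.3059
°P = 259 − 259/1.068 = 16.4906
cells = 1.13·29.3059·16.4906

546.0981 billion cells


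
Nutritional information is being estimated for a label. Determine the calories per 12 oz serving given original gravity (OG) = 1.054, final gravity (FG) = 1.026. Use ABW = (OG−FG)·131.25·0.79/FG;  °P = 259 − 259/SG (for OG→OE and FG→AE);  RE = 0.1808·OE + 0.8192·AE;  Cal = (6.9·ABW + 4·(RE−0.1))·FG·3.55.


ABW = (1.054 − 1.026)·131.25·0.79/1.026 = 2.8297
OE = 259 − 259/1.054 = 13.2694 °P
AE = 259 − 259/1.026 = 6.5634 °P
RE = 0.1808·13.2694 + 0.8192·6.5634 = 7.7758 °P
Cal = (6.9·2.8297 + 4·(7.7758−0.1))·1.026·3.55

182.9456 kcal


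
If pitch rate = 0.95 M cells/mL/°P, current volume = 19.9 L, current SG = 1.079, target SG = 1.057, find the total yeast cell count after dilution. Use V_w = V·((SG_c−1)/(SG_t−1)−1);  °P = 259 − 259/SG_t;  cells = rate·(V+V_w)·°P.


V_w = 19.9·((1.079−1)/(1.057−1)−1) = 7.6807
V_final = 19.9 + 7.6807 = 27.5807
°P = 259 − 259/1.057 = 13.9669
cells = 0.95·27.5807·13.9669

365.9557 billion cells


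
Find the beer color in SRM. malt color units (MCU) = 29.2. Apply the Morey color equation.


SRM = 1.4922 · MCU^0.6859
SRM = 1.4922 · 29.2^0.6859

15.0985 SRM


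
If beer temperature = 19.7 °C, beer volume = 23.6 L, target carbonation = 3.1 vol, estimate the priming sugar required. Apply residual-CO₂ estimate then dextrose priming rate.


residual = 14.695·(0.01821 + 0.09011·e^(−0.04·T));  sugar = (target − residual)·4.0·V
residual = 14.695·(0.01821 + 0.09011·e^(−0.04·19.7)) = 0.8698
sugar = (3.1 − 0.8698)·4.0·23.6

210.5342 g


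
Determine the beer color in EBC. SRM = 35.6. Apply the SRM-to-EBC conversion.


EBC = SRM · 1.97
EBC = 35.6 · 1.97

70.1320 EBC


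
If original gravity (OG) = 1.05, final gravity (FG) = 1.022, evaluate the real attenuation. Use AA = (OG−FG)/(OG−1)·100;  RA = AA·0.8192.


AA = (1.05 − 1.022)/(1.05 − 1)·100 = 56.0000
RA = 56.0000·0.8192

45.8752 %


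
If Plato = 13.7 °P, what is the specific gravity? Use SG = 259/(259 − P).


SG = 259/(259 − 13.7)

1.0558


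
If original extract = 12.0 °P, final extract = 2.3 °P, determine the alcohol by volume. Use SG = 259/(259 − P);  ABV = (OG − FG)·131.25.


OG = 259/(259 − 12.0) = 1.0486
FG = 259/(259 − 2.3) = 1.0090
ABV = (1.0486 − 1.0090)·131.25

5.2005 % ABV


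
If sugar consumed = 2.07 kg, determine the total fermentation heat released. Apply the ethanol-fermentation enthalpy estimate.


Q = m_sugar · 590 kJ/kg
Q = 2.07 · 590

1221.3000 kJ


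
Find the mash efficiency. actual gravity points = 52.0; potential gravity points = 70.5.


efficiency = actual / potential × 100
efficiency = 52.0 / 70.5 × 100

73.7589 %


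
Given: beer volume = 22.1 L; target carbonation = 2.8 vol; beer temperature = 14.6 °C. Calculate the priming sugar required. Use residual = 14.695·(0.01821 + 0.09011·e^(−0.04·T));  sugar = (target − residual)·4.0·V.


residual = 14.695·(0.01821 + 0.09011·e^(−0.04·14.6)) = 1.0060
sugar = (2.8 − 1.0060)·4.0·22.1

158.5865 g


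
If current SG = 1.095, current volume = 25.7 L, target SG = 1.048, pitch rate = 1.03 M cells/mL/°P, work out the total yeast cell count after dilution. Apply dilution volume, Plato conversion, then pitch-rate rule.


V_w = V·((SG_c−1)/(SG_t−1)−1);  °P = 259 − 259/SG_t;  cells = rate·(V+V_w)·°P
V_w = 25.7·((1.095−1)/(1.048−1)−1) = 25.1646
V_final = 25.7 + 25.1646 = 50.8646
°P = 259 − 259/1.048 = 11.8626
cells = 1.03·50.8646·11.8626

621.4876 billion cells


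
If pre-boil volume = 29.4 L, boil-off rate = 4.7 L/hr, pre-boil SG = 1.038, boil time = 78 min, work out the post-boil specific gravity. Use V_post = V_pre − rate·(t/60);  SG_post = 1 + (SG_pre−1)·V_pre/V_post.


V_post = 29.4 − 4.7·(78/60) = 23.2900
SG_post = 1 + (1.038 − 1)·29.4/23.2900

1.0480


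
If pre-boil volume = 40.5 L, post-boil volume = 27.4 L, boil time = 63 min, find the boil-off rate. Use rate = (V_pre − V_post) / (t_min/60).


rate = (40.5 − 27.4) / (63/60)

12.4762 L/hr


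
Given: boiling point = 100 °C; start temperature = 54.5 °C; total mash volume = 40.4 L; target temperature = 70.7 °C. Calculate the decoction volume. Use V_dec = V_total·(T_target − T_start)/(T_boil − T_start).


V_dec = 40.4·(70.7 − 54.5)/(100 − 54.5)

14.3842 L


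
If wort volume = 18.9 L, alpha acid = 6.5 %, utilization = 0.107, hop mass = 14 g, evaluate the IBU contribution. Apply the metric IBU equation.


IBU = (α/100)·mass·U·1000 / V
IBU = (6.5/100)·14·0.107·1000 / 18.9

5.1519 IBU


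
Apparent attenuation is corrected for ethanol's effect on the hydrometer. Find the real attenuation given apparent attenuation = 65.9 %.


RA = AA · 0.8192
RA = 65.9 · 0.8192

53.9853 %


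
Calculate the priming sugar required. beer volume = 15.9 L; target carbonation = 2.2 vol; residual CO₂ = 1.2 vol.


sugar = (target − residual)·4.0·V
sugar = (2.2 − 1.2)·4.0·15.9

63.6000 g


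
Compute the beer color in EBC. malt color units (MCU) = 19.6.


SRM = 1.4922·MCU^0.6859;  EBC = SRM·1.97
SRM = 1.4922·19.6^0.6859 = 11.4864
EBC = 11.4864·1.97

22.6283 EBC


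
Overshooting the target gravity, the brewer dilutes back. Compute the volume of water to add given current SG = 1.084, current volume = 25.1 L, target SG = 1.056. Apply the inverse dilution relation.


V_water = V·((SG_curr − 1)/(SG_target − 1) − 1)
V_water = 25.1·((1.084 − 1)/(1.056 − 1) − 1)

12.5500 L


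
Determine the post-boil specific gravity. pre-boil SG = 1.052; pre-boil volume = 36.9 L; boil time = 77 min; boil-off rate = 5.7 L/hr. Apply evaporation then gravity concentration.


V_post = V_pre − rate·(t/60);  SG_post = 1 + (SG_pre−1)·V_pre/V_post
V_post = 36.9 − 5.7·(77/60) = 29.5850
SG_post = 1 + (1.052 − 1)·36.9/29.5850

1.0649


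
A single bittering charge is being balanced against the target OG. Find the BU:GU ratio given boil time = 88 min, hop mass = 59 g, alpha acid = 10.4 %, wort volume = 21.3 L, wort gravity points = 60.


U = 1.65·0.000125^(GP/1000)·(1−e^(−0.04t))/4.15;  IBU = (α/100)·m·U·1000/V;  BU:GU = IBU/GP
U = 1.65·0.000125^(60/1000)·(1−e^(−0.04·88))/4.15 = 0.2250
IBU = (10.4/100)·59·0.2250·1000/21.3 = 64.8197
BU:GU = 64.8197/60

1.0803


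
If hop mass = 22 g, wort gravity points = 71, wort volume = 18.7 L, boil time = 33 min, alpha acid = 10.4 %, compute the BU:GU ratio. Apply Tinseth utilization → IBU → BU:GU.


U = 1.65·0.000125^(GP/1000)·(1−e^(−0.04t))/4.15;  IBU = (α/100)·m·U·1000/V;  BU:GU = IBU/GP
U = 1.65·0.000125^(71/1000)·(1−e^(−0.04·33))/4.15 = 0.1539
IBU = (10.4/100)·22·0.1539·1000/18.7 = 18.8345
BU:GU = 18.8345/71

0.2653


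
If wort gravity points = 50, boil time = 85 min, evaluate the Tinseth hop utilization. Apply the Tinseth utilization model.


U = 1.65·0.000125^(GP/1000) · (1 − e^(−0.04·t))/4.15
bigness = 1.65·0.000125^(50/1000) = 1.0528
boil_factor = (1 − e^(−0.04·85))/4.15 = 0.2329
U = 1.0528 · 0.2329

0.2452


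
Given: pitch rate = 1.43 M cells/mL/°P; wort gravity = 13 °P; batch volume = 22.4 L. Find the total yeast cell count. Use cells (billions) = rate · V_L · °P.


cells = 1.43 · 22.4 · 13

416.4160 billion cells


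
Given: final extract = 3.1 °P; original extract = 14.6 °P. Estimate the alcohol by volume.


SG = 259/(259 − P);  ABV = (OG − FG)·131.25
OG = 259/(259 − 14.6) = 1.0597
FG = 259/(259 − 3.1) = 1.0121
ABV = (1.0597 − 1.0121)·131.25

6.2507 % ABV


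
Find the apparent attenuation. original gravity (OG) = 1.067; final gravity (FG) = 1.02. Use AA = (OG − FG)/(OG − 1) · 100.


AA = (1.067 − 1.02)/(1.067 − 1) · 100

70.1493 %


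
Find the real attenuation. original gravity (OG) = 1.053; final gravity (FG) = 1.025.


AA = (OG−FG)/(OG−1)·100;  RA = AA·0.8192
AA = (1.053 − 1.025)/(1.053 − 1)·100 = 52.8302
RA = 52.8302·0.8192

43.2785 %


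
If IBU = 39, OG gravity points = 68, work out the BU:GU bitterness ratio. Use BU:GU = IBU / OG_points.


BU:GU = 39 / 68

0.5735
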